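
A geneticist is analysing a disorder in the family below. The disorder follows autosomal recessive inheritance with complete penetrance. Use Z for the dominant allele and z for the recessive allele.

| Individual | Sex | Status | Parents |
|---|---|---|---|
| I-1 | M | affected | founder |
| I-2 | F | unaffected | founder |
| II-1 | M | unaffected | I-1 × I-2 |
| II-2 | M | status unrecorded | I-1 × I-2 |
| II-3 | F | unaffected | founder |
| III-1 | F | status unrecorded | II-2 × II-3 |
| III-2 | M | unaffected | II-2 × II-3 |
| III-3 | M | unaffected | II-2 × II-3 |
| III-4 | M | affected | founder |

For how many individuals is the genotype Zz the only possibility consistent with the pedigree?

1

Obligate heterozygotes: II-1 is unaffected so carries Z and received z from I-1 (zz), so II-1 is Zz.
Every other individual is either homozygous by phenotype or has at least one consistent homozygous assignment, so the count is 1.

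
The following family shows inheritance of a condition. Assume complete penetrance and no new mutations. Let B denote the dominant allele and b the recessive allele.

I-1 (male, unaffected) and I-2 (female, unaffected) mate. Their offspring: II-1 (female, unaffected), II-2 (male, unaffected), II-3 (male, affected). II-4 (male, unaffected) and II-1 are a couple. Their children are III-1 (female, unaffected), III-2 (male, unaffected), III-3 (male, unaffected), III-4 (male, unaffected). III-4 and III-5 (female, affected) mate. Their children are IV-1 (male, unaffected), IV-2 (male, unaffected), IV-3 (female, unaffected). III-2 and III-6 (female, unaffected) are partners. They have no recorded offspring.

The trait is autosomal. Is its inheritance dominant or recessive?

recessive

I-1 and I-2 are both unaffected yet have an affected child II-3. Under dominance, an affected child requires at least one affected parent, so the trait cannot be dominant.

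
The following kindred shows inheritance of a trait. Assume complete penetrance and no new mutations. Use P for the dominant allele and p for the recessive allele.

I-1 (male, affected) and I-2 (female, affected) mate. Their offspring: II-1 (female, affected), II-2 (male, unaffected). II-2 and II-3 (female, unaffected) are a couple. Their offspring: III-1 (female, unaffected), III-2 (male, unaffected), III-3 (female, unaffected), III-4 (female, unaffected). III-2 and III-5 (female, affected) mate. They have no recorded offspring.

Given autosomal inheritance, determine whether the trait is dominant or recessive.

dominant

I-1 and I-2 are both affected yet have an unaffected child II-2. Under a recessive model two affected parents are homozygous and every child would be affected, so the trait cannot be recessive.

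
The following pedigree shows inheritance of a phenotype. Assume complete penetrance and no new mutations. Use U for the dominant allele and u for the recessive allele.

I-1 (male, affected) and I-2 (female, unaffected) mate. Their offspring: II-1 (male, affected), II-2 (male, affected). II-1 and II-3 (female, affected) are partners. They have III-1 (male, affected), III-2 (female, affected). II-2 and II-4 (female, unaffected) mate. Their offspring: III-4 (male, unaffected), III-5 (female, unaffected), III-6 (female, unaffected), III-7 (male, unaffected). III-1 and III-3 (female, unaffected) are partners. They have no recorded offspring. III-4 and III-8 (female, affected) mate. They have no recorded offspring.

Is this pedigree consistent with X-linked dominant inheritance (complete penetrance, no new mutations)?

Under X-linked dominant, II-1 (affected, male) cannot arise from I-1 (affected) × I-2 (unaffected).

No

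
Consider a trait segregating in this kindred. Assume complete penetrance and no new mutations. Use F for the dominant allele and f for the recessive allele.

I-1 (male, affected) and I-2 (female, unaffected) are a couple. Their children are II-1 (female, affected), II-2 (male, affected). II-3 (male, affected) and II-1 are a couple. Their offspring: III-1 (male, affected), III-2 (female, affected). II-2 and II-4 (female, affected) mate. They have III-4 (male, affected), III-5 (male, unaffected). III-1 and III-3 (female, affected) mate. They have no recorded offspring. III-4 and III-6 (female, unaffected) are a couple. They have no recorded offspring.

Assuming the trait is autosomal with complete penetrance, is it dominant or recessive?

II-2 and II-4 are both affected yet have an unaffected child III-5. Under a recessive model two affected parents are homozygous and every child would be affected, so the trait cannot be recessive.

dominant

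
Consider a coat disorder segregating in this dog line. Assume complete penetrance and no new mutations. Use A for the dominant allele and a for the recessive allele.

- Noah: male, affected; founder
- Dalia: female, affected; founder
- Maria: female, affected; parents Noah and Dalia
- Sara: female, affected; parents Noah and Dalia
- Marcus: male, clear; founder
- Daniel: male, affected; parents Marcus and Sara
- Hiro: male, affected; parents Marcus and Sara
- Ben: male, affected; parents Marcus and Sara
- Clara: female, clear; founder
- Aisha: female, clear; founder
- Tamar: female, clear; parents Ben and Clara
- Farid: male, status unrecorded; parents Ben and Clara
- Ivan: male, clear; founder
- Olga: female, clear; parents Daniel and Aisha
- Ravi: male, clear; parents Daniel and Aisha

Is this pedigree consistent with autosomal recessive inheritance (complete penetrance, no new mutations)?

Yes

A consistent assignment under autosomal recessive exists: Noah aa, Dalia aa, Maria aa, Sara aa, Marcus Aa, Daniel aa, Hiro aa, Ben aa, Clara AA, Aisha AA, Tamar Aa, Farid Aa, Ivan AA, Olga Aa, Ravi Aa.
In this assignment every recorded phenotype matches its genotype and every non-founder's genotype is obtainable from its parents' genotypes, so the pedigree is consistent.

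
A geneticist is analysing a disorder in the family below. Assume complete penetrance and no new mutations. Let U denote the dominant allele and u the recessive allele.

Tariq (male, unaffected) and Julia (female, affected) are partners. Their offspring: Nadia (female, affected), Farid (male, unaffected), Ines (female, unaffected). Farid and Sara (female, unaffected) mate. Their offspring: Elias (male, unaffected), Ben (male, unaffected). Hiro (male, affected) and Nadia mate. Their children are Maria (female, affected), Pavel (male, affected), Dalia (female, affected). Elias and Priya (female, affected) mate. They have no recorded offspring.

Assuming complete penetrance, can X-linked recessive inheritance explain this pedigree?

No

Under X-linked recessive, Nadia (affected, female) cannot arise from Tariq (unaffected) × Julia (affected).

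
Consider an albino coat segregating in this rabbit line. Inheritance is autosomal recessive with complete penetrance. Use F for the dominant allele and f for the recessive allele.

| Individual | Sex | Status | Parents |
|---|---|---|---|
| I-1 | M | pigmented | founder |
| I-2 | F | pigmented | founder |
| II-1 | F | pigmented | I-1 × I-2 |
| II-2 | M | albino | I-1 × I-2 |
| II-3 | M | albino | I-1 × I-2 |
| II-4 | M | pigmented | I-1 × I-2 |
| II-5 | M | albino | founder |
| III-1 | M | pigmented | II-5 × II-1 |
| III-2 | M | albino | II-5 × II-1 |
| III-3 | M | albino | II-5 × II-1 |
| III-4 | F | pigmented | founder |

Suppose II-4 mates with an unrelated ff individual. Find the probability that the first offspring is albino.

1/3

I-1 is pigmented so carries F and passed f to II-2 (ff), so I-1 is Ff.
I-2 is pigmented so carries F and passed f to II-2 (ff), so I-2 is Ff.
II-4 is a pigmented offspring of I-1 (Ff) × I-2 (Ff), whose cross gives 1/4 FF : 1/2 Ff : 1/4 ff; conditioning on being pigmented, II-4 is FF with probability 1/3, Ff with probability 2/3.
Summing over parental genotype combinations, P(offspring is albino) = 2/3·1/2 = 1/3.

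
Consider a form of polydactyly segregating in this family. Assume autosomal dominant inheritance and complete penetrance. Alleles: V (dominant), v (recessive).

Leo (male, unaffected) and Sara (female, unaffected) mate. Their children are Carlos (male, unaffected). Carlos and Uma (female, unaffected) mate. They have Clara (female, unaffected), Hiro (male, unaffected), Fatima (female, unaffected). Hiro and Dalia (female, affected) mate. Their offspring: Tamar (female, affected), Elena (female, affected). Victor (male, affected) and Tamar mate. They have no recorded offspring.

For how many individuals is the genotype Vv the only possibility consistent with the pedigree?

Obligate heterozygotes: Tamar is affected so carries V and received v from Hiro (vv), so Tamar is Vv; Elena is affected so carries V and received v from Hiro (vv), so Elena is Vv.
Every other individual is either homozygous by phenotype or has at least one consistent homozygous assignment, so the count is 2.

2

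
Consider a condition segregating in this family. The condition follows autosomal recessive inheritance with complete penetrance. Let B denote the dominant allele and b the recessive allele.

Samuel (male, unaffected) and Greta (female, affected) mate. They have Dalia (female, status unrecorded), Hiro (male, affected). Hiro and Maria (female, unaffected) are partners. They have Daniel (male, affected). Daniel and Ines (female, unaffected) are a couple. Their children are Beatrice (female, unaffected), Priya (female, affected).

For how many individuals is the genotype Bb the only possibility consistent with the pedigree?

Obligate heterozygotes: Samuel is unaffected so carries B and passed b to Hiro (bb), so Samuel is Bb; Maria is unaffected so carries B and passed b to Daniel (bb), so Maria is Bb; Ines is unaffected so carries B and passed b to Priya (bb), so Ines is Bb; Beatrice is unaffected so carries B and received b from Daniel (bb), so Beatrice is Bb.
Every other individual is either homozygous by phenotype or has at least one consistent homozygous assignment, so the count is 4.

4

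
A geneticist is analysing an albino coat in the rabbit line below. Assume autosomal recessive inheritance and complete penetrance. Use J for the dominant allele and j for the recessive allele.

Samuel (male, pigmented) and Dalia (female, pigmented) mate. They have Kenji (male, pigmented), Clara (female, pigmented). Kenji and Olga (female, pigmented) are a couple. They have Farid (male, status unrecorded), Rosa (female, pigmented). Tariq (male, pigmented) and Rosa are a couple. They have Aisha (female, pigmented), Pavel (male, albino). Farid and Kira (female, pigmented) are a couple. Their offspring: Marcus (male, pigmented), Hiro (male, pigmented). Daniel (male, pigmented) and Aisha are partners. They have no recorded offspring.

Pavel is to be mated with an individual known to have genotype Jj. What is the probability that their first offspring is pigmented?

Pavel is albino, so Pavel is jj.
The cross gives 1/2 Jj : 1/2 jj, so P(offspring is pigmented) = 1/2.

1/2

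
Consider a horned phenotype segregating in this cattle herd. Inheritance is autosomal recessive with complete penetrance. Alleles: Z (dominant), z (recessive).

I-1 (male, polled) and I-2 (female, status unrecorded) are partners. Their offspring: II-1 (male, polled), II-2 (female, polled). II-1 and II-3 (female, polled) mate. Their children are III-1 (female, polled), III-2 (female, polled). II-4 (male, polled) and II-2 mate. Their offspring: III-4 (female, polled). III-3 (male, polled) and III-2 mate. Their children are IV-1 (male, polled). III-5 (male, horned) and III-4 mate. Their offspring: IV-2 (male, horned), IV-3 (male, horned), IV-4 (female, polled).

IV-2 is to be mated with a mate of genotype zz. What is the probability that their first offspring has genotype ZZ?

0

IV-2 is horned, so IV-2 is zz.
The cross gives 1 zz, so P(offspring has genotype ZZ) = 0.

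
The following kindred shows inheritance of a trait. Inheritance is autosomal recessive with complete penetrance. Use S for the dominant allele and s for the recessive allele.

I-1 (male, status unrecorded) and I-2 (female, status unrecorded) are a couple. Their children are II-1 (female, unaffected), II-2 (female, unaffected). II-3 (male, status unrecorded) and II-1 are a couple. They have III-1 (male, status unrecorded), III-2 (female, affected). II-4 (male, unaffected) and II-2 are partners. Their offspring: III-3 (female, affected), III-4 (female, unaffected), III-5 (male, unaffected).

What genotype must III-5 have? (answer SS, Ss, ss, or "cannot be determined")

cannot be determined

III-5's phenotype allows SS or Ss, and no parent or child forces a single allele at both positions; consistent genotype assignments exist with III-5 as SS or Ss.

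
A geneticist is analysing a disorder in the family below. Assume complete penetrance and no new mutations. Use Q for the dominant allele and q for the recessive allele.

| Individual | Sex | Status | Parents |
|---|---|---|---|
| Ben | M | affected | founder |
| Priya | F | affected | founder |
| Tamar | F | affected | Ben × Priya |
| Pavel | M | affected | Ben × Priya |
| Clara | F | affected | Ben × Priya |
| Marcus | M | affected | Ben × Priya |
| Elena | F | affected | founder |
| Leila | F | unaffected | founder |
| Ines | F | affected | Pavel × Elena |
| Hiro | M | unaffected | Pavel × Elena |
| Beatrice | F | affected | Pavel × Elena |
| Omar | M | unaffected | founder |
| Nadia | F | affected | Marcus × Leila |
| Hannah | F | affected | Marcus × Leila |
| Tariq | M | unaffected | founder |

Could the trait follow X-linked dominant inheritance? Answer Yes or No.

Yes

A consistent assignment under X-linked dominant exists: Ben X^Q Y, Priya X^Q X^Q, Tamar X^Q X^Q, Pavel X^Q Y, Clara X^Q X^Q, Marcus X^Q Y, Elena X^Q X^q, Leila X^q X^q, Ines X^Q X^Q, Hiro X^q Y, Beatrice X^Q X^Q, Omar X^q Y, Nadia X^Q X^q, Hannah X^Q X^q, Tariq X^q Y.
In this assignment every recorded phenotype matches its genotype and every non-founder's genotype is obtainable from its parents' genotypes, so the pedigree is consistent.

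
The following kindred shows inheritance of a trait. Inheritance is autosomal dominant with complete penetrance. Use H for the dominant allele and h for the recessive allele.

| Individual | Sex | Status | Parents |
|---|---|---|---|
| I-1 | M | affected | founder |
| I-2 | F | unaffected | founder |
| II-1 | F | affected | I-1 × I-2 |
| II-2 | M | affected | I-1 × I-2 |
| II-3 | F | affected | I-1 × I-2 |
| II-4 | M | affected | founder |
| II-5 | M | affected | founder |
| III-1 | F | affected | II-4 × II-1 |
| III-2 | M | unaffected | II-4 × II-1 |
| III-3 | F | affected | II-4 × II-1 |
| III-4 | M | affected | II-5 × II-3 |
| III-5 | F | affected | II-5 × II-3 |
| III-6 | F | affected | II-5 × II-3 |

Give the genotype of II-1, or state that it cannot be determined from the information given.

From phenotype alone, II-1 is HH or Hh.
II-1 is affected so carries H and received h from I-2 (hh), so II-1 is Hh.

Hh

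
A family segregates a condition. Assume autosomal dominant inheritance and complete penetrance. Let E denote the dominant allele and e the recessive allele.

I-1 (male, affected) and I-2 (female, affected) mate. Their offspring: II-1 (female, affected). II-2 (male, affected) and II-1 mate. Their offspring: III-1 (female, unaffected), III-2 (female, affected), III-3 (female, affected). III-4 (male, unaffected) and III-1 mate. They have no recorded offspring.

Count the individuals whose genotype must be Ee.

Obligate heterozygotes: II-1 is affected so carries E and passed e to III-1 (ee), so II-1 is Ee; II-2 is affected so carries E and passed e to III-1 (ee), so II-2 is Ee.
Every other individual is either homozygous by phenotype or has at least one consistent homozygous assignment, so the count is 2.

2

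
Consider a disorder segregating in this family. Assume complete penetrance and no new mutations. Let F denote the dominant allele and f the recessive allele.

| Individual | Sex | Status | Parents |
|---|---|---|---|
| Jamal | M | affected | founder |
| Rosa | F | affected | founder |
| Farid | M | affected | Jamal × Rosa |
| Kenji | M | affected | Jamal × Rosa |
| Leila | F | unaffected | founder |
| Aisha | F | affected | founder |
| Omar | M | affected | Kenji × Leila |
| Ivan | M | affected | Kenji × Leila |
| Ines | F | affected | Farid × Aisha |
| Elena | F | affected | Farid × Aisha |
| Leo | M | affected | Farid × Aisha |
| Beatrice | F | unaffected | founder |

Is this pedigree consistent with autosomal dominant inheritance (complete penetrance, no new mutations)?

Yes

A consistent assignment under autosomal dominant exists: Jamal FF, Rosa FF, Farid FF, Kenji FF, Leila ff, Aisha FF, Omar Ff, Ivan Ff, Ines FF, Elena FF, Leo FF, Beatrice ff.
In this assignment every recorded phenotype matches its genotype and every non-founder's genotype is obtainable from its parents' genotypes, so the pedigree is consistent.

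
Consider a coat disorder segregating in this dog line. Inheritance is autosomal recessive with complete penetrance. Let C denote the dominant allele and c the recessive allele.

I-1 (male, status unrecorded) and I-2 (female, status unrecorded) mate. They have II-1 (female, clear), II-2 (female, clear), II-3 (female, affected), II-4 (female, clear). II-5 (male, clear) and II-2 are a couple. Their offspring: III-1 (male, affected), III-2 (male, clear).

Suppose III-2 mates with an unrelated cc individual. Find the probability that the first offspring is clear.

II-5 is clear so carries C and passed c to III-1 (cc), so II-5 is Cc.
II-2 is clear so carries C and passed c to III-1 (cc), so II-2 is Cc.
III-2 is a clear offspring of II-5 (Cc) × II-2 (Cc), whose cross gives 1/4 CC : 1/2 Cc : 1/4 cc; conditioning on being clear, III-2 is CC with probability 1/3, Cc with probability 2/3.
Summing over parental genotype combinations, P(offspring is clear) = 1/3·1 + 2/3·1/2 = 2/3.

2/3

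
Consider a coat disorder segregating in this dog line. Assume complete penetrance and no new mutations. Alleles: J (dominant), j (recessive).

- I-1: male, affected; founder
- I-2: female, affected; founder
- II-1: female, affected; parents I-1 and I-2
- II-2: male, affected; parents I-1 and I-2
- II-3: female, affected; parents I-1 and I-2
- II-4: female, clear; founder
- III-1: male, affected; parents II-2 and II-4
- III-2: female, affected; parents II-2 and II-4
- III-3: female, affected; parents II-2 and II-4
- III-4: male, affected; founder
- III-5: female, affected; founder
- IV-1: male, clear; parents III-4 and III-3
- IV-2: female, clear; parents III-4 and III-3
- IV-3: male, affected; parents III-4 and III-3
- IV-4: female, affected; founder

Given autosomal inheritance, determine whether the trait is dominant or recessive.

III-4 and III-3 are both affected yet have a clear child IV-1. Under a recessive model two affected parents are homozygous and every child would be affected, so the trait cannot be recessive.

dominant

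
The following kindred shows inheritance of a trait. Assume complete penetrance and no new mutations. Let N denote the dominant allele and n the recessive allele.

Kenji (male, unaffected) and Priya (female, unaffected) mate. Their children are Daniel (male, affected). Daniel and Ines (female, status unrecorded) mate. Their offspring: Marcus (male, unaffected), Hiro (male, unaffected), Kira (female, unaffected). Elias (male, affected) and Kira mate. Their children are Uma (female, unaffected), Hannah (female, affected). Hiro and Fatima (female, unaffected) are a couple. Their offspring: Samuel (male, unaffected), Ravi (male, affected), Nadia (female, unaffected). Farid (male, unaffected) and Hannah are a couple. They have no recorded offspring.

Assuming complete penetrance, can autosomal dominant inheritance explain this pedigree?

Under autosomal dominant, Daniel (affected, male) cannot arise from Kenji (unaffected) × Priya (unaffected).

No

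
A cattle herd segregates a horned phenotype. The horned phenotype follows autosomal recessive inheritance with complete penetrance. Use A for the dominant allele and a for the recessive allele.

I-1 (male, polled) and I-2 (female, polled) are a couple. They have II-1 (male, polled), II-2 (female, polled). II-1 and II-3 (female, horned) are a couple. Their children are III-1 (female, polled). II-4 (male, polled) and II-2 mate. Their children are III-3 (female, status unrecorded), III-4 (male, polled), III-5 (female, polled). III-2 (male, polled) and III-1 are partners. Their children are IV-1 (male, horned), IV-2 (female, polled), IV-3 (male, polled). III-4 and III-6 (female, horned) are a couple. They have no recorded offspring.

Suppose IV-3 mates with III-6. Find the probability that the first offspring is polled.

III-2 is polled so carries A and passed a to IV-1 (aa), so III-2 is Aa.
III-1 is polled so carries A and received a from II-3 (aa), so III-1 is Aa.
IV-3 is a polled offspring of III-2 (Aa) × III-1 (Aa), whose cross gives 1/4 AA : 1/2 Aa : 1/4 aa; conditioning on being polled, IV-3 is AA with probability 1/3, Aa with probability 2/3.
III-6 is horned, so III-6 is aa.
Summing over parental genotype combinations, P(offspring is polled) = 1/3·1 + 2/3·1/2 = 2/3.

2/3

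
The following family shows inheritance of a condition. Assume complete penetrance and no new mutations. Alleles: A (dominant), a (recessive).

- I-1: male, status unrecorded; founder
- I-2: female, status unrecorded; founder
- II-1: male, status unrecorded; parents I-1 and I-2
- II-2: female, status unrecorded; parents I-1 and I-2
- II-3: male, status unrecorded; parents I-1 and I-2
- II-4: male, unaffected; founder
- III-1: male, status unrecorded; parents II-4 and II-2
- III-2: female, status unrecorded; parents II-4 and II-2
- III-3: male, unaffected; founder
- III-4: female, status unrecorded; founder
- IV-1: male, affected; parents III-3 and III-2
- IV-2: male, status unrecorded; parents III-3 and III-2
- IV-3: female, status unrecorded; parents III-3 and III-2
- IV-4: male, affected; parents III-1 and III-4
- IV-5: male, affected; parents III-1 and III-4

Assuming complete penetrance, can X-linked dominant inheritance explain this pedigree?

A consistent assignment under X-linked dominant exists: I-1 X^A Y, I-2 X^A X^A, II-1 X^A Y, II-2 X^A X^A, II-3 X^A Y, II-4 X^a Y, III-1 X^A Y, III-2 X^A X^a, III-3 X^a Y, III-4 X^A X^A, IV-1 X^A Y, IV-2 X^A Y, IV-3 X^A X^a, IV-4 X^A Y, IV-5 X^A Y.
In this assignment every recorded phenotype matches its genotype and every non-founder's genotype is obtainable from its parents' genotypes, so the pedigree is consistent.

Yes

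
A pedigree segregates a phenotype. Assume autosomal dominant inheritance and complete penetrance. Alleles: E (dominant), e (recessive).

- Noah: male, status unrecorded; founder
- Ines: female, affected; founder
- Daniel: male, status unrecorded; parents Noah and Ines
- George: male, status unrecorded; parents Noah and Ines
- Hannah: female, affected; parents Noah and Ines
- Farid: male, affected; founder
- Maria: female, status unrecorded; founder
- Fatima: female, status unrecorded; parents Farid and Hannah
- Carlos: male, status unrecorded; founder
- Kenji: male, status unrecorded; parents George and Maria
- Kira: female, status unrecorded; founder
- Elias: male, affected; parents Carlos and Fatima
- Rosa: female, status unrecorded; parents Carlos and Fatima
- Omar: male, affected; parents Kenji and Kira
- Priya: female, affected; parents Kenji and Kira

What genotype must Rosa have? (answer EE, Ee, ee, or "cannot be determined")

Rosa's phenotype is unrecorded, and no parent or child forces a single allele at both positions; consistent genotype assignments exist with Rosa as EE or Ee or ee.

cannot be determined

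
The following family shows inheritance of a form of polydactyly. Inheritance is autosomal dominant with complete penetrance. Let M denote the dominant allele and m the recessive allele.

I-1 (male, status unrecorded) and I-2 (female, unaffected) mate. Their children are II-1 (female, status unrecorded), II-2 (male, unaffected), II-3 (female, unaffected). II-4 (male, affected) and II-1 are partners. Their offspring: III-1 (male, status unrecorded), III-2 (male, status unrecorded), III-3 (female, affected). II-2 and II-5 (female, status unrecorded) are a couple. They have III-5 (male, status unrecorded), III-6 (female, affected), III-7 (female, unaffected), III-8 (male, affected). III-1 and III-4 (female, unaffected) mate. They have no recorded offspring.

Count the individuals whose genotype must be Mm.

3

Obligate heterozygotes: II-5 passed M to III-6 (Mm, whose m came from II-2) and passed m to III-7 (mm), so II-5 is Mm; III-6 is affected so carries M and received m from II-2 (mm), so III-6 is Mm; III-8 is affected so carries M and received m from II-2 (mm), so III-8 is Mm.
Every other individual is either homozygous by phenotype or has at least one consistent homozygous assignment, so the count is 3.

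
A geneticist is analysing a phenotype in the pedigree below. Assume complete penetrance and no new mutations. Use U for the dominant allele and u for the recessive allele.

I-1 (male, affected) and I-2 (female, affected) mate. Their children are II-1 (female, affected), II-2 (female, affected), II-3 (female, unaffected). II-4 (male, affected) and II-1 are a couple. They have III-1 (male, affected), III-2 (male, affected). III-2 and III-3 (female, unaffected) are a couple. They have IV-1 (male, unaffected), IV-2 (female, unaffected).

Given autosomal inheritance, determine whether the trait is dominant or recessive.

dominant

I-1 and I-2 are both affected yet have an unaffected child II-3. Under a recessive model two affected parents are homozygous and every child would be affected, so the trait cannot be recessive.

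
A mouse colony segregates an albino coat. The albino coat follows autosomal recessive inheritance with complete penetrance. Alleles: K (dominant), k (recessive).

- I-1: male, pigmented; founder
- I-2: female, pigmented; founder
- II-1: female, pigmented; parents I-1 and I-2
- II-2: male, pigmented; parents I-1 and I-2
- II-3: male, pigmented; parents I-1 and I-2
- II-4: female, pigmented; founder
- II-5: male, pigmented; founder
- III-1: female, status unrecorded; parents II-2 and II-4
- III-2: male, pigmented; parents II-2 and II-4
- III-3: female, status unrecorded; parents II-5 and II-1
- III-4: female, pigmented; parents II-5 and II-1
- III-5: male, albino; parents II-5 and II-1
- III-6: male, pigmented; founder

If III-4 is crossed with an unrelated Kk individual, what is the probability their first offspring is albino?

II-5 is pigmented so carries K and passed k to III-5 (kk), so II-5 is Kk.
II-1 is pigmented so carries K and passed k to III-5 (kk), so II-1 is Kk.
III-4 is a pigmented offspring of II-5 (Kk) × II-1 (Kk), whose cross gives 1/4 KK : 1/2 Kk : 1/4 kk; conditioning on being pigmented, III-4 is KK with probability 1/3, Kk with probability 2/3.
Summing over parental genotype combinations, P(offspring is albino) = 2/3·1/4 = 1/6.

1/6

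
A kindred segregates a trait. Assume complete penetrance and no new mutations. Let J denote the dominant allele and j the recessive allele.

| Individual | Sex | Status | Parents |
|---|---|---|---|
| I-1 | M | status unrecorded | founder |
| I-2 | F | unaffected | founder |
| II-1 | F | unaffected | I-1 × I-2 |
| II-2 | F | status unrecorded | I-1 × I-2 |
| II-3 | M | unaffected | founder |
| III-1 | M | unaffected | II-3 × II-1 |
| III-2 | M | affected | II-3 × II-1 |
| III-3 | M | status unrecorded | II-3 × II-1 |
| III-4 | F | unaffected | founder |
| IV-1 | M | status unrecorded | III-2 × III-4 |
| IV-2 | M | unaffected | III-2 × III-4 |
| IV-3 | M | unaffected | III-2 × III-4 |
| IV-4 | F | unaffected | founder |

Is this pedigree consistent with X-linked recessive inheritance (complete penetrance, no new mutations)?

A consistent assignment under X-linked recessive exists: I-1 X^J Y, I-2 X^J X^j, II-1 X^J X^j, II-2 X^J X^J, II-3 X^J Y, III-1 X^J Y, III-2 X^j Y, III-3 X^J Y, III-4 X^J X^J, IV-1 X^J Y, IV-2 X^J Y, IV-3 X^J Y, IV-4 X^J X^J.
In this assignment every recorded phenotype matches its genotype and every non-founder's genotype is obtainable from its parents' genotypes, so the pedigree is consistent.

Yes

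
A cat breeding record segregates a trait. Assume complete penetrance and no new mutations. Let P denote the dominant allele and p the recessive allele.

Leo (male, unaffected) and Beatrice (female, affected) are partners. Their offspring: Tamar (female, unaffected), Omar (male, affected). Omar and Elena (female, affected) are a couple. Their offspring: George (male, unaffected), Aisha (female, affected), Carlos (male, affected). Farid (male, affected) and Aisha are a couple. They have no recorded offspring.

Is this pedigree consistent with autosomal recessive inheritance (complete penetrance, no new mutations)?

No

Under autosomal recessive, George (unaffected, male) cannot arise from Omar (affected) × Elena (affected).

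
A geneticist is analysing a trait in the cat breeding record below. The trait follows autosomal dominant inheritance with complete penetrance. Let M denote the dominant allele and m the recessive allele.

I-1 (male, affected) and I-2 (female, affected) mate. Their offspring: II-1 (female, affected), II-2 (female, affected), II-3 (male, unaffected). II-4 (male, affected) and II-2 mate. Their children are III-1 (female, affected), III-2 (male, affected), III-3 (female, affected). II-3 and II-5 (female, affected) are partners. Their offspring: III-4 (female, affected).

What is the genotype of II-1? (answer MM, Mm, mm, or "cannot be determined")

cannot be determined

II-1's phenotype allows MM or Mm, and no parent or child forces a single allele at both positions; consistent genotype assignments exist with II-1 as MM or Mm.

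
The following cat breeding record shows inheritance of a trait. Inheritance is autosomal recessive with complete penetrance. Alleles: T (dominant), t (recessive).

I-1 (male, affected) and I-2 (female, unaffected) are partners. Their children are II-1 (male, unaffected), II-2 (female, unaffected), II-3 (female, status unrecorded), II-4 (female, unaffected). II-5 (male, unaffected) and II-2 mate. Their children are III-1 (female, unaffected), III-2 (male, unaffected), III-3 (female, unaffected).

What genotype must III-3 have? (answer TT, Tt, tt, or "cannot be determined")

cannot be determined

III-3's phenotype allows TT or Tt, and no parent or child forces a single allele at both positions; consistent genotype assignments exist with III-3 as TT or Tt.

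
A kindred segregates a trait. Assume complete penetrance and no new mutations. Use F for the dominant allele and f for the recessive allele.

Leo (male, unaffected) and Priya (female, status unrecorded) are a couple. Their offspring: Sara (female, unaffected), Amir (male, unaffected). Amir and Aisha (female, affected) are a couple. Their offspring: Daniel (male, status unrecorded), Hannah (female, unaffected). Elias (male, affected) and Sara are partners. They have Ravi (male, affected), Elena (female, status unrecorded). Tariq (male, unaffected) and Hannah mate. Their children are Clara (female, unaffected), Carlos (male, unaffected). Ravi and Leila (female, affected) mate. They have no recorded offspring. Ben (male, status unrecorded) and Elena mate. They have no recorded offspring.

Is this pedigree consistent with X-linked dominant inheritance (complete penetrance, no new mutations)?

No

Under X-linked dominant, Ravi (affected, male) cannot arise from Elias (affected) × Sara (unaffected).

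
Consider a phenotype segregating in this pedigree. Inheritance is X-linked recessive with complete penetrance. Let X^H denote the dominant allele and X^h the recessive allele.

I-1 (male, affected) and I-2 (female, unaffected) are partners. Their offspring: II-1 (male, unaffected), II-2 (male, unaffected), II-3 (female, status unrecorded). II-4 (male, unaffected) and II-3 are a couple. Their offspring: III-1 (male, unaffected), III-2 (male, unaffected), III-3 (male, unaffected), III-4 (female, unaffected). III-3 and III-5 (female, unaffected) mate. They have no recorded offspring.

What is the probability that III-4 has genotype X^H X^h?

1/2

II-4 is unaffected, so II-4 is X^H Y.
II-3 passed H to III-1 (X^H Y) and received h from I-1 (X^h Y), so II-3 is X^H X^h.
Their cross gives offspring ratios 1/2 X^H X^H : 1/2 X^H X^h. Conditioning on III-4 being unaffected, P(X^H X^h) = 1/2 / 1 = 1/2.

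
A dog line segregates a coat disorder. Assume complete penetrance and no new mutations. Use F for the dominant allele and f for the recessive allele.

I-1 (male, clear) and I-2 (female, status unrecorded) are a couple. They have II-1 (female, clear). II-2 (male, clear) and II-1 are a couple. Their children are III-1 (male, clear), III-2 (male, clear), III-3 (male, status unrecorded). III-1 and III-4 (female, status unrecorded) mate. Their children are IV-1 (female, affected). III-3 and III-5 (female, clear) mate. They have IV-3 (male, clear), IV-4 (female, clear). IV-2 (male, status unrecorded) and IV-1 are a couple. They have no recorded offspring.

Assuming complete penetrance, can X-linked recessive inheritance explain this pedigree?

No

Under X-linked recessive, IV-1 (affected, female) cannot arise from III-1 (clear) × III-4 (unrecorded).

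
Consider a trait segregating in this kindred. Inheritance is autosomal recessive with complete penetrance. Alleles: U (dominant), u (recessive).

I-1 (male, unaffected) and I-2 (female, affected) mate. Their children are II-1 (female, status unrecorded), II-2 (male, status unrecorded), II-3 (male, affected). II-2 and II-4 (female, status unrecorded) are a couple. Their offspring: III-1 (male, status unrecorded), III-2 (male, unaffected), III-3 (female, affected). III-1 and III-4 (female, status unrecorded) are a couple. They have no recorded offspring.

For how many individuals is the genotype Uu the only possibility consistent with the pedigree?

Obligate heterozygotes: I-1 is unaffected so carries U and passed u to II-3 (uu), so I-1 is Uu.
Every other individual is either homozygous by phenotype or has at least one consistent homozygous assignment, so the count is 1.

1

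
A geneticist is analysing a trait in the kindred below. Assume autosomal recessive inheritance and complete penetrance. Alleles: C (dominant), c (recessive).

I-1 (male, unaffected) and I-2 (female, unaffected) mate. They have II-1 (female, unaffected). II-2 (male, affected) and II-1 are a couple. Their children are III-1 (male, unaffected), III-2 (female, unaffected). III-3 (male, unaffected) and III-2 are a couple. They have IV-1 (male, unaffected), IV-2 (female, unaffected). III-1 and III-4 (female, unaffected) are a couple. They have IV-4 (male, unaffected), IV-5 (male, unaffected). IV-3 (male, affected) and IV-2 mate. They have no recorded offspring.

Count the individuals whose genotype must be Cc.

2

Obligate heterozygotes: III-1 is unaffected so carries C and received c from II-2 (cc), so III-1 is Cc; III-2 is unaffected so carries C and received c from II-2 (cc), so III-2 is Cc.
Every other individual is either homozygous by phenotype or has at least one consistent homozygous assignment, so the count is 2.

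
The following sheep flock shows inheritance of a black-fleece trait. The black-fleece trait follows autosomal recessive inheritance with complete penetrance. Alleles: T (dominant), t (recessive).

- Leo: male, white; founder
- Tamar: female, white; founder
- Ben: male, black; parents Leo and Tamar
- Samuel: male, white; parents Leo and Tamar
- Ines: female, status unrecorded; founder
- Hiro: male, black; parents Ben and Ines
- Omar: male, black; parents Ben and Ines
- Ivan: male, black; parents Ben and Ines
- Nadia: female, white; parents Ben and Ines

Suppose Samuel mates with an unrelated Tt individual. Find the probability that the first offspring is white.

Leo is white so carries T and passed t to Ben (tt), so Leo is Tt.
Tamar is white so carries T and passed t to Ben (tt), so Tamar is Tt.
Samuel is a white offspring of Leo (Tt) × Tamar (Tt), whose cross gives 1/4 TT : 1/2 Tt : 1/4 tt; conditioning on being white, Samuel is TT with probability 1/3, Tt with probability 2/3.
Summing over parental genotype combinations, P(offspring is white) = 1/3·1 + 2/3·3/4 = 5/6.

5/6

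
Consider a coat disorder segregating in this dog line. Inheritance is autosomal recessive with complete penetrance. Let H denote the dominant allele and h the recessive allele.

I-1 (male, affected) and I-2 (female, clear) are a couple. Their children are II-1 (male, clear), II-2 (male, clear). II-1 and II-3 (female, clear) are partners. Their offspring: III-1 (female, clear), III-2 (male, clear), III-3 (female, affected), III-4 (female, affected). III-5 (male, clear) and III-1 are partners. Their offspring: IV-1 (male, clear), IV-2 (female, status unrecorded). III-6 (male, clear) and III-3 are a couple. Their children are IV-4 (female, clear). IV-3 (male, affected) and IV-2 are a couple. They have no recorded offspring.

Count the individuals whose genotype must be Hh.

Obligate heterozygotes: II-1 is clear so carries H and received h from I-1 (hh), so II-1 is Hh; II-2 is clear so carries H and received h from I-1 (hh), so II-2 is Hh; II-3 is clear so carries H and passed h to III-3 (hh), so II-3 is Hh; IV-4 is clear so carries H and received h from III-3 (hh), so IV-4 is Hh.
Every other individual is either homozygous by phenotype or has at least one consistent homozygous assignment, so the count is 4.

4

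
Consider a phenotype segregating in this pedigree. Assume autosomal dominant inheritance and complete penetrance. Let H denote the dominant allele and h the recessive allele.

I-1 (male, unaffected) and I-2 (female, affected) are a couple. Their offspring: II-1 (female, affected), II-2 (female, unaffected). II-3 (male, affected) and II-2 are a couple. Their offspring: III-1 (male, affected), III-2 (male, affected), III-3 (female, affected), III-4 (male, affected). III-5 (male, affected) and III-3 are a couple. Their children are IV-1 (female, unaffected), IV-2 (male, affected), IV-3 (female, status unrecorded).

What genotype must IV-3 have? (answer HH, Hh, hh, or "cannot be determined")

cannot be determined

IV-3's phenotype is unrecorded, and no parent or child forces a single allele at both positions; consistent genotype assignments exist with IV-3 as HH or Hh or hh.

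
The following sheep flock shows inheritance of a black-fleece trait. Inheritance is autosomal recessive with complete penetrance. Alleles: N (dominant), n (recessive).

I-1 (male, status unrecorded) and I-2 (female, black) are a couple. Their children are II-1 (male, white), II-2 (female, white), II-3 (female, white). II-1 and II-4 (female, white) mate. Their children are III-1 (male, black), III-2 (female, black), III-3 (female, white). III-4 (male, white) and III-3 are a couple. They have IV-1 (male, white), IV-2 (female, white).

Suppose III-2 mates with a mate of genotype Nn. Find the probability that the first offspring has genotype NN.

III-2 is black, so III-2 is nn.
The cross gives 1/2 Nn : 1/2 nn, so P(offspring has genotype NN) = 0.

0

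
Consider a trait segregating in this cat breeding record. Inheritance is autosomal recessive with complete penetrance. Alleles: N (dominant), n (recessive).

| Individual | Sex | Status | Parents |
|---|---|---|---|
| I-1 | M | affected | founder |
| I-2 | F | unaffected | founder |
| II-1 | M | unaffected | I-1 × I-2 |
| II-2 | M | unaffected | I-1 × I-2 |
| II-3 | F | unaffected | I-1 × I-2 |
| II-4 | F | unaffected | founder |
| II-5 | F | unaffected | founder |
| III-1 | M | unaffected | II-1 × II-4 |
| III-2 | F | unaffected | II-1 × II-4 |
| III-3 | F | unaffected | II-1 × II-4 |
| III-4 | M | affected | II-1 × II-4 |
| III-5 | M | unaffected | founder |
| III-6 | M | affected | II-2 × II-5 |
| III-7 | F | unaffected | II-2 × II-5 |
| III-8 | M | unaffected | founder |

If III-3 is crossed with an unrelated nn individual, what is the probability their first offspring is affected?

1/3

II-1 is unaffected so carries N and received n from I-1 (nn), so II-1 is Nn.
II-4 is unaffected so carries N and passed n to III-4 (nn), so II-4 is Nn.
III-3 is an unaffected offspring of II-1 (Nn) × II-4 (Nn), whose cross gives 1/4 NN : 1/2 Nn : 1/4 nn; conditioning on being unaffected, III-3 is NN with probability 1/3, Nn with probability 2/3.
Summing over parental genotype combinations, P(offspring is affected) = 2/3·1/2 = 1/3.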